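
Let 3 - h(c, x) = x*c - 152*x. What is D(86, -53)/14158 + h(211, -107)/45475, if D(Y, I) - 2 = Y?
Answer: 46711864/321917525 ≈ 0.14511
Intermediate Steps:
D(Y, I) = 2 + Y
h(c, x) = 3 + 152*x - c*x (h(c, x) = 3 - (x*c - 152*x) = 3 - (c*x - 152*x) = 3 - (-152*x + c*x) = 3 + (152*x - c*x) = 3 + 152*x - c*x)
D(86, -53)/14158 + h(211, -107)/45475 = (2 + 86)/14158 + (3 + 152*(-107) - 1*211*(-107))/45475 = 88*(1/14158) + (3 - 16264 + 22577)*(1/45475) = 44/7079 + 6316*(1/45475) = 44/7079 + 6316/45475 = 46711864/321917525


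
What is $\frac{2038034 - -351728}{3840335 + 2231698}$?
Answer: $\frac{2389762}{6072033} \approx 0.39357$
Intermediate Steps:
$\frac{2038034 - -351728}{3840335 + 2231698} = \frac{2038034 + 351728}{6072033} = 2389762 \cdot \frac{1}{6072033} = \frac{2389762}{6072033}$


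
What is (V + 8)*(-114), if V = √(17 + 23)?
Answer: -912 - 228*√10 ≈ -1633.0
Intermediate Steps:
V = 2*√10 (V = √40 = 2*√10 ≈ 6.3246)
(V + 8)*(-114) = (2*√10 + 8)*(-114) = (8 + 2*√10)*(-114) = -912 - 228*√10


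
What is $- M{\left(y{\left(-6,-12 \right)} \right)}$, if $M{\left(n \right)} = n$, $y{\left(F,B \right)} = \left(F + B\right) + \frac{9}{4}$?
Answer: $\frac{63}{4} \approx 15.75$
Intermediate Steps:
$y{\left(F,B \right)} = \frac{9}{4} + B + F$ ($y{\left(F,B \right)} = \left(B + F\right) + 9 \cdot \frac{1}{4} = \left(B + F\right) + \frac{9}{4} = \frac{9}{4} + B + F$)
$- M{\left(y{\left(-6,-12 \right)} \right)} = - (\frac{9}{4} - 12 - 6) = \left(-1\right) \left(- \frac{63}{4}\right) = \frac{63}{4}$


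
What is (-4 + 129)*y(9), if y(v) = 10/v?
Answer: 1250/9 ≈ 138.89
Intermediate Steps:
(-4 + 129)*y(9) = (-4 + 129)*(10/9) = 125*(10*(⅑)) = 125*(10/9) = 1250/9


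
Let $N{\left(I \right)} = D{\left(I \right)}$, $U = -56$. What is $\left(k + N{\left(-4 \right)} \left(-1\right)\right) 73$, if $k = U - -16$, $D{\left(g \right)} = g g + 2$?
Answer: $-4234$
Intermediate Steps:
$D{\left(g \right)} = 2 + g^{2}$ ($D{\left(g \right)} = g^{2} + 2 = 2 + g^{2}$)
$N{\left(I \right)} = 2 + I^{2}$
$k = -40$ ($k = -56 - -16 = -56 + 16 = -40$)
$\left(k + N{\left(-4 \right)} \left(-1\right)\right) 73 = \left(-40 + \left(2 + \left(-4\right)^{2}\right) \left(-1\right)\right) 73 = \left(-40 + \left(2 + 16\right) \left(-1\right)\right) 73 = \left(-40 + 18 \left(-1\right)\right) 73 = \left(-40 - 18\right) 73 = \left(-58\right) 73 = -4234$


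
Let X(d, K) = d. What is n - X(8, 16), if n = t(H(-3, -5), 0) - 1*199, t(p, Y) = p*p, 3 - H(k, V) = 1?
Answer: -203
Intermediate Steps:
H(k, V) = 2 (H(k, V) = 3 - 1*1 = 3 - 1 = 2)
t(p, Y) = p²
n = -195 (n = 2² - 1*199 = 4 - 199 = -195)
n - X(8, 16) = -195 - 1*8 = -195 - 8 = -203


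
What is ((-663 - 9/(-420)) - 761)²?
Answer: 39743213449/19600 ≈ 2.0277e+6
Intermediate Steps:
((-663 - 9/(-420)) - 761)² = ((-663 - 9*(-1/420)) - 761)² = ((-663 + 3/140) - 761)² = (-92817/140 - 761)² = (-199357/140)² = 39743213449/19600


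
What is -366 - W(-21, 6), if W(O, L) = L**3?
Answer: -582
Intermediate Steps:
-366 - W(-21, 6) = -366 - 1*6**3 = -366 - 1*216 = -366 - 216 = -582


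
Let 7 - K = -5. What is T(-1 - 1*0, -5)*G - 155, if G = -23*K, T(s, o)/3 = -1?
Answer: 673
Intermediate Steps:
T(s, o) = -3 (T(s, o) = 3*(-1) = -3)
K = 12 (K = 7 - 1*(-5) = 7 + 5 = 12)
G = -276 (G = -23*12 = -276)
T(-1 - 1*0, -5)*G - 155 = -3*(-276) - 155 = 828 - 155 = 673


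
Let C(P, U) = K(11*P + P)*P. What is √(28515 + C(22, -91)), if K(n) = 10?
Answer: √28735 ≈ 169.51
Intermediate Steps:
C(P, U) = 10*P
√(28515 + C(22, -91)) = √(28515 + 10*22) = √(28515 + 220) = √28735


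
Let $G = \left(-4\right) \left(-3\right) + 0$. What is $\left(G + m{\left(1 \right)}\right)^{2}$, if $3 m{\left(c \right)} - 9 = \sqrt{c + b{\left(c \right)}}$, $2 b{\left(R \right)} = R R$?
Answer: $\frac{\left(90 + \sqrt{6}\right)^{2}}{36} \approx 237.41$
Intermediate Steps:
$b{\left(R \right)} = \frac{R^{2}}{2}$ ($b{\left(R \right)} = \frac{R R}{2} = \frac{R^{2}}{2}$)
$G = 12$ ($G = 12 + 0 = 12$)
$m{\left(c \right)} = 3 + \frac{\sqrt{c + \frac{c^{2}}{2}}}{3}$
$\left(G + m{\left(1 \right)}\right)^{2} = \left(12 + \left(3 + \frac{\sqrt{2} \sqrt{1 \left(2 + 1\right)}}{6}\right)\right)^{2} = \left(12 + \left(3 + \frac{\sqrt{2} \sqrt{1 \cdot 3}}{6}\right)\right)^{2} = \left(12 + \left(3 + \frac{\sqrt{2} \sqrt{3}}{6}\right)\right)^{2} = \left(12 + \left(3 + \frac{\sqrt{6}}{6}\right)\right)^{2} = \left(15 + \frac{\sqrt{6}}{6}\right)^{2}$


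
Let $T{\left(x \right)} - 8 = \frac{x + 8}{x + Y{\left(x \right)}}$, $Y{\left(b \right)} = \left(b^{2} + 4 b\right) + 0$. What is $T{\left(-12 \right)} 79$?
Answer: $\frac{13193}{21} \approx 628.24$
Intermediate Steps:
$Y{\left(b \right)} = b^{2} + 4 b$
$T{\left(x \right)} = 8 + \frac{8 + x}{x + x \left(4 + x\right)}$ ($T{\left(x \right)} = 8 + \frac{x + 8}{x + x \left(4 + x\right)} = 8 + \frac{8 + x}{x + x \left(4 + x\right)}$)
$T{\left(-12 \right)} 79 = \frac{8 + 8 \left(-12\right)^{2} + 41 \left(-12\right)}{\left(-12\right) \left(5 - 12\right)} 79 = - \frac{8 + 8 \cdot 144 - 492}{12 \left(-7\right)} 79 = \left(- \frac{1}{12}\right) \left(- \frac{1}{7}\right) \left(8 + 1152 - 492\right) 79 = \left(- \frac{1}{12}\right) \left(- \frac{1}{7}\right) 668 \cdot 79 = \frac{167}{21} \cdot 79 = \frac{13193}{21}$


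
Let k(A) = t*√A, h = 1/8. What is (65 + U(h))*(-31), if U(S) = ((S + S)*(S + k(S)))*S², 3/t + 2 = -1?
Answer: -4126751/2048 + 31*√2/1024 ≈ -2015.0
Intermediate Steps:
h = ⅛ ≈ 0.12500
t = -1 (t = 3/(-2 - 1) = 3/(-3) = 3*(-⅓) = -1)
k(A) = -√A
U(S) = 2*S³*(S - √S) (U(S) = ((S + S)*(S - √S))*S² = ((2*S)*(S - √S))*S² = (2*S*(S - √S))*S² = 2*S³*(S - √S))
(65 + U(h))*(-31) = (65 + (-√2/1024 + 2*(⅛)⁴))*(-31) = (65 + (-√2/1024 + 2*(1/4096)))*(-31) = (65 + (-√2/1024 + 1/2048))*(-31) = (65 + (1/2048 - √2/1024))*(-31) = (133121/2048 - √2/1024)*(-31) = -4126751/2048 + 31*√2/1024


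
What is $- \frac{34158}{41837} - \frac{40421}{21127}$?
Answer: $- \frac{2412749443}{883890299} \approx -2.7297$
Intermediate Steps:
$- \frac{34158}{41837} - \frac{40421}{21127} = - \frac{2412749443}{883890299}$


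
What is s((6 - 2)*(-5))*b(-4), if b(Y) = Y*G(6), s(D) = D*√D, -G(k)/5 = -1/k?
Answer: 400*I*√5/3 ≈ 298.14*I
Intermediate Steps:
G(k) = 5/k (G(k) = -(-5)/k = 5/k)
s(D) = D^(3/2)
b(Y) = 5*Y/6 (b(Y) = Y*(5/6) = Y*(5*(⅙)) = Y*(⅚) = 5*Y/6)
s((6 - 2)*(-5))*b(-4) = ((6 - 2)*(-5))^(3/2)*((⅚)*(-4)) = (4*(-5))^(3/2)*(-10/3) = (-20)^(3/2)*(-10/3) = -40*I*√5*(-10/3) = 400*I*√5/3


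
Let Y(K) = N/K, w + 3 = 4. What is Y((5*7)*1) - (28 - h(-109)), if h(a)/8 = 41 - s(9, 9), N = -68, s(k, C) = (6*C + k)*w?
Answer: -7208/35 ≈ -205.94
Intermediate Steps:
w = 1 (w = -3 + 4 = 1)
s(k, C) = k + 6*C (s(k, C) = (6*C + k)*1 = (k + 6*C)*1 = k + 6*C)
h(a) = -176 (h(a) = 8*(41 - (9 + 6*9)) = 8*(41 - (9 + 54)) = 8*(41 - 1*63) = 8*(41 - 63) = 8*(-22) = -176)
Y(K) = -68/K
Y((5*7)*1) - (28 - h(-109)) = -68/((5*7)*1) - (28 - 1*(-176)) = -68/(35*1) - (28 + 176) = -68/35 - 1*204 = -68*1/35 - 204 = -68/35 - 204 = -7208/35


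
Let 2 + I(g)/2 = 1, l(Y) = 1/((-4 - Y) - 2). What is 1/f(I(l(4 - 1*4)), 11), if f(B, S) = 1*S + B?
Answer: ⅑ ≈ 0.11111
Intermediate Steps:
l(Y) = 1/(-6 - Y)
I(g) = -2 (I(g) = -4 + 2*1 = -4 + 2 = -2)
f(B, S) = B + S (f(B, S) = S + B = B + S)
1/f(I(l(4 - 1*4)), 11) = 1/(-2 + 11) = 1/9 = ⅑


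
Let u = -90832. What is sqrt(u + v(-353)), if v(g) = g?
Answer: I*sqrt(91185) ≈ 301.97*I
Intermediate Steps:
sqrt(u + v(-353)) = sqrt(-90832 - 353) = sqrt(-91185) = I*sqrt(91185)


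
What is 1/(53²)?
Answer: 1/2809 ≈ 0.00035600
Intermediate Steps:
1/(53²) = 1/2809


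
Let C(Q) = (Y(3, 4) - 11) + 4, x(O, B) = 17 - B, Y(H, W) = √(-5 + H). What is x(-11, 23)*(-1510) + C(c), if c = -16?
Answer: 9053 + I*√2 ≈ 9053.0 + 1.4142*I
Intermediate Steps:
C(Q) = -7 + I*√2 (C(Q) = (√(-5 + 3) - 11) + 4 = (√(-2) - 11) + 4 = (I*√2 - 11) + 4 = (-11 + I*√2) + 4 = -7 + I*√2)
x(-11, 23)*(-1510) + C(c) = (17 - 1*23)*(-1510) + (-7 + I*√2) = (17 - 23)*(-1510) + (-7 + I*√2) = -6*(-1510) + (-7 + I*√2) = 9060 + (-7 + I*√2) = 9053 + I*√2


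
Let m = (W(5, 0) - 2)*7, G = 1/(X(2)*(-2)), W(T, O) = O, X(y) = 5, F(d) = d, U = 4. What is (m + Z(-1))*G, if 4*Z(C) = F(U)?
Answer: 13/10 ≈ 1.3000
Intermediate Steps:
Z(C) = 1 (Z(C) = (1/4)*4 = 1)
G = -1/10 (G = 1/(5*(-2)) = 1/(-10) = -1/10 ≈ -0.10000)
m = -14 (m = (0 - 2)*7 = -2*7 = -14)
(m + Z(-1))*G = (-14 + 1)*(-1/10) = -13*(-1/10) = 13/10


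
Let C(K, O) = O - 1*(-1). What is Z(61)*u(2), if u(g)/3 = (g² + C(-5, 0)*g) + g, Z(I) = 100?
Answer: 2400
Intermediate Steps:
C(K, O) = 1 + O (C(K, O) = O + 1 = 1 + O)
u(g) = 3*g² + 6*g (u(g) = 3*((g² + (1 + 0)*g) + g) = 3*((g² + 1*g) + g) = 3*((g² + g) + g) = 3*((g + g²) + g) = 3*(g² + 2*g) = 3*g² + 6*g)
Z(61)*u(2) = 100*(3*2*(2 + 2)) = 100*(3*2*4) = 100*24 = 2400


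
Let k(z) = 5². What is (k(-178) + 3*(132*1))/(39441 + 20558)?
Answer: 421/59999 ≈ 0.0070168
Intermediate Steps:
k(z) = 25
(k(-178) + 3*(132*1))/(39441 + 20558) = (25 + 3*(132*1))/(39441 + 20558) = (25 + 3*132)/59999 = (25 + 396)*(1/59999) = 421*(1/59999) = 421/59999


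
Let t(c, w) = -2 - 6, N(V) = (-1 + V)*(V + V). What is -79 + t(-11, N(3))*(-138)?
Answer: 1025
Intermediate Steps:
N(V) = 2*V*(-1 + V) (N(V) = (-1 + V)*(2*V) = 2*V*(-1 + V))
t(c, w) = -8
-79 + t(-11, N(3))*(-138) = -79 - 8*(-138) = -79 + 1104 = 1025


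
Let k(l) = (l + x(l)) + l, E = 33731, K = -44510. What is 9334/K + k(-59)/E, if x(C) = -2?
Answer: -160093177/750683405 ≈ -0.21326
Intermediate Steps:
k(l) = -2 + 2*l (k(l) = (l - 2) + l = (-2 + l) + l = -2 + 2*l)
9334/K + k(-59)/E = 9334/(-44510) + (-2 + 2*(-59))/33731 = 9334*(-1/44510) + (-2 - 118)*(1/33731) = -4667/22255 - 120*1/33731 = -4667/22255 - 120/33731 = -160093177/750683405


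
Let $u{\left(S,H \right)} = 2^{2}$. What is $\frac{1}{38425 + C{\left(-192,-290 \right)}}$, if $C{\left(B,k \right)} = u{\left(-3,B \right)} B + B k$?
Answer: $\frac{1}{93337} \approx 1.0714 \cdot 10^{-5}$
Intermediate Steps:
$u{\left(S,H \right)} = 4$
$C{\left(B,k \right)} = 4 B + B k$
$\frac{1}{38425 + C{\left(-192,-290 \right)}} = \frac{1}{38425 - 192 \left(4 - 290\right)} = \frac{1}{38425 - -54912} = \frac{1}{38425 + 54912} = \frac{1}{93337}$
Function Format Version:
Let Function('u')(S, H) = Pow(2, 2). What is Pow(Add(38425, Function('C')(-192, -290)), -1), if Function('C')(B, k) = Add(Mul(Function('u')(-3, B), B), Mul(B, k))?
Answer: Rational(1, 93337) ≈ 1.0714e-5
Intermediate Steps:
Function('u')(S, H) = 4
Function('C')(B, k) = Add(Mul(4, B), Mul(B, k))
Pow(Add(38425, Function('C')(-192, -290)), -1) = Pow(Add(38425, Mul(-192, Add(4, -290))), -1) = Pow(Add(38425, Mul(-192, -286)), -1) = Pow(Add(38425, 54912), -1) = Pow(93337, -1) = Rational(1, 93337)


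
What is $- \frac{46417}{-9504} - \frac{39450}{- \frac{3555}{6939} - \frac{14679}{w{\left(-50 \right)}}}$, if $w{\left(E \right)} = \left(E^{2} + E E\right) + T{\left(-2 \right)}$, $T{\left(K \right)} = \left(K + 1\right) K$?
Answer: $\frac{1446561125437283}{126339513696} \approx 11450.0$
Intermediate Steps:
$T{\left(K \right)} = K \left(1 + K\right)$ ($T{\left(K \right)} = \left(1 + K\right) K = K \left(1 + K\right)$)
$w{\left(E \right)} = 2 + 2 E^{2}$ ($w{\left(E \right)} = \left(E^{2} + E E\right) - 2 \left(1 - 2\right) = \left(E^{2} + E^{2}\right) - -2 = 2 E^{2} + 2 = 2 + 2 E^{2}$)
$- \frac{46417}{-9504} - \frac{39450}{- \frac{3555}{6939} - \frac{14679}{w{\left(-50 \right)}}} = - \frac{46417}{-9504} - \frac{39450}{- \frac{3555}{6939} - \frac{14679}{2 + 2 \left(-50\right)^{2}}} = \left(-46417\right) \left(- \frac{1}{9504}\right) - \frac{39450}{\left(-3555\right) \frac{1}{6939} - \frac{14679}{2 + 2 \cdot 2500}} = \frac{46417}{9504} - \frac{39450}{- \frac{395}{771} - \frac{14679}{2 + 5000}} = \frac{46417}{9504} - \frac{39450}{- \frac{395}{771} - \frac{14679}{5002}} = \frac{46417}{9504} - \frac{39450}{- \frac{13293299}{3856542}} = \frac{46417}{9504} - - \frac{152140581900}{13293299} = \frac{46417}{9504} + \frac{152140581900}{13293299} = \frac{1446561125437283}{126339513696}$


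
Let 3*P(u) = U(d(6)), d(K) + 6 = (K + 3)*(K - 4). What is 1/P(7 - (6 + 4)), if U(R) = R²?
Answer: 1/48 ≈ 0.020833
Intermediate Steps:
d(K) = -6 + (-4 + K)*(3 + K) (d(K) = -6 + (K + 3)*(K - 4) = -6 + (3 + K)*(-4 + K) = -6 + (-4 + K)*(3 + K))
P(u) = 48 (P(u) = (-18 + 6² - 1*6)²/3 = (-18 + 36 - 6)²/3 = (⅓)*12² = (⅓)*144 = 48)
1/P(7 - (6 + 4)) = 1/48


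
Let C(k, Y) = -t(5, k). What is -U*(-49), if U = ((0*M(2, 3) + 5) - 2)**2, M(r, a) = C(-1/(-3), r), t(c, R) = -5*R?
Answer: 441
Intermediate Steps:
C(k, Y) = 5*k (C(k, Y) = -(-5)*k = 5*k)
M(r, a) = 5/3 (M(r, a) = 5*(-1/(-3)) = 5*(-1*(-1/3)) = 5*(1/3) = 5/3)
U = 9 (U = ((0*(5/3) + 5) - 2)**2 = ((0 + 5) - 2)**2 = (5 - 2)**2 = 3**2 = 9)
-U*(-49) = -1*9*(-49) = -9*(-49) = 441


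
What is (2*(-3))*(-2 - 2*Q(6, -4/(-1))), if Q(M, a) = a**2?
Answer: 204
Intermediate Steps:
(2*(-3))*(-2 - 2*Q(6, -4/(-1))) = (2*(-3))*(-2 - 2*(-4/(-1))**2) = -6*(-2 - 2*(-4*(-1))**2) = -6*(-2 - 2*4**2) = -6*(-2 - 2*16) = -6*(-2 - 32) = -6*(-34) = 204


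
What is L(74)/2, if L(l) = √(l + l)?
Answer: √37 ≈ 6.0828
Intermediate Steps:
L(l) = √2*√l (L(l) = √(2*l) = √2*√l)
L(74)/2 = (√2*√74)/2 = (2*√37)/2 = √37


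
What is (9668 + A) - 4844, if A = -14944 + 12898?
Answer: 2778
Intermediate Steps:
A = -2046
(9668 + A) - 4844 = (9668 - 2046) - 4844 = 7622 - 4844 = 2778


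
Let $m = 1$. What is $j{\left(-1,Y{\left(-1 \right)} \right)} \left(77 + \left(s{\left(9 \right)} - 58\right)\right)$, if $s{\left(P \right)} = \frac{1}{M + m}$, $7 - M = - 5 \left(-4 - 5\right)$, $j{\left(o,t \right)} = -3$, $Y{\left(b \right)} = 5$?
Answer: $- \frac{2106}{37} \approx -56.919$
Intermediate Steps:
$M = -38$ ($M = 7 - - 5 \left(-4 - 5\right) = 7 - \left(-5\right) \left(-9\right) = 7 - 45 = -38$)
$s{\left(P \right)} = - \frac{1}{37}$ ($s{\left(P \right)} = \frac{1}{-38 + 1} = \frac{1}{-37} = - \frac{1}{37}$)
$j{\left(-1,Y{\left(-1 \right)} \right)} \left(77 + \left(s{\left(9 \right)} - 58\right)\right) = - 3 \left(77 - \frac{2147}{37}\right) = \left(-3\right) \frac{702}{37} = - \frac{2106}{37}$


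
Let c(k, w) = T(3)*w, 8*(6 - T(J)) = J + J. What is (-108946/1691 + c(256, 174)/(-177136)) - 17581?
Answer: -556364145099/31530208 ≈ -17645.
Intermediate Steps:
T(J) = 6 - J/4 (T(J) = 6 - (J + J)/8 = 6 - J/4)
c(k, w) = 21*w/4 (c(k, w) = (6 - 1/4*3)*w = (6 - 3/4)*w = 21*w/4)
(-108946/1691 + c(256, 174)/(-177136)) - 17581 = (-108946/1691 + ((21/4)*174)/(-177136)) - 17581 = (-108946*1/1691 + (1827/2)*(-1/177136)) - 17581 = (-5734/89 - 1827/354272) - 17581 = -2031558251/31530208 - 17581 = -556364145099/31530208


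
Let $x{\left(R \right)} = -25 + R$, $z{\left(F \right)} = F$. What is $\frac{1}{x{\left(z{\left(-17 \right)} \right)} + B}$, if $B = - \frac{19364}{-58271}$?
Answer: $- \frac{58271}{2428018} \approx -0.023999$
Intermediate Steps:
$B = \frac{19364}{58271}$ ($B = \left(-19364\right) \left(- \frac{1}{58271}\right) = \frac{19364}{58271} \approx 0.33231$)
$\frac{1}{x{\left(z{\left(-17 \right)} \right)} + B} = \frac{1}{\left(-25 - 17\right) + \frac{19364}{58271}} = \frac{1}{-42 + \frac{19364}{58271}} = \frac{1}{- \frac{2428018}{58271}} = - \frac{58271}{2428018}$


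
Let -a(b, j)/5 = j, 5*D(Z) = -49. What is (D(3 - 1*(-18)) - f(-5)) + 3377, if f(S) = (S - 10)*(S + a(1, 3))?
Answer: 15336/5 ≈ 3067.2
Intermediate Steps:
D(Z) = -49/5 (D(Z) = (⅕)*(-49) = -49/5)
a(b, j) = -5*j
f(S) = (-15 + S)*(-10 + S) (f(S) = (S - 10)*(S - 5*3) = (-10 + S)*(S - 15) = (-10 + S)*(-15 + S) = (-15 + S)*(-10 + S))
(D(3 - 1*(-18)) - f(-5)) + 3377 = (-49/5 - (150 + (-5)² - 25*(-5))) + 3377 = (-49/5 - (150 + 25 + 125)) + 3377 = (-49/5 - 1*300) + 3377 = (-49/5 - 300) + 3377 = -1549/5 + 3377 = 15336/5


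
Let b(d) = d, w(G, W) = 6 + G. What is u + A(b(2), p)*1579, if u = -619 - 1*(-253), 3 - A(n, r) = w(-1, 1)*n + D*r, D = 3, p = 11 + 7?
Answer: -96685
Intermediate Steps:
p = 18
A(n, r) = 3 - 5*n - 3*r (A(n, r) = 3 - ((6 - 1)*n + 3*r) = 3 - (5*n + 3*r) = 3 - (3*r + 5*n) = 3 + (-5*n - 3*r) = 3 - 5*n - 3*r)
u = -366 (u = -619 + 253 = -366)
u + A(b(2), p)*1579 = -366 + (3 - 5*2 - 3*18)*1579 = -366 + (3 - 10 - 54)*1579 = -366 - 61*1579 = -366 - 96319 = -96685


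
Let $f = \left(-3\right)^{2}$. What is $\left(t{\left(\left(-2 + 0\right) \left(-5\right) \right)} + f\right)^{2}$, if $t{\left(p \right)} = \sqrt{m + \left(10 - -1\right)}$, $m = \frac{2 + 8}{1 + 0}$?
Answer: $\left(9 + \sqrt{21}\right)^{2} \approx 184.49$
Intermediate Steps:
$f = 9$
$m = 10$ ($m = \frac{10}{1} = 10 \cdot 1 = 10$)
$t{\left(p \right)} = \sqrt{21}$ ($t{\left(p \right)} = \sqrt{10 + \left(10 - -1\right)} = \sqrt{10 + \left(10 + 1\right)} = \sqrt{10 + 11} = \sqrt{21}$)
$\left(t{\left(\left(-2 + 0\right) \left(-5\right) \right)} + f\right)^{2} = \left(\sqrt{21} + 9\right)^{2} = \left(9 + \sqrt{21}\right)^{2}$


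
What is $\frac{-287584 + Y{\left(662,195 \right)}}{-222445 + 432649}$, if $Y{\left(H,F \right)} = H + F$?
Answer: $- \frac{286727}{210204} \approx -1.364$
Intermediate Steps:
$Y{\left(H,F \right)} = F + H$
$\frac{-287584 + Y{\left(662,195 \right)}}{-222445 + 432649} = \frac{-287584 + \left(195 + 662\right)}{-222445 + 432649} = \frac{-287584 + 857}{210204} = \left(-286727\right) \frac{1}{210204} = - \frac{286727}{210204}$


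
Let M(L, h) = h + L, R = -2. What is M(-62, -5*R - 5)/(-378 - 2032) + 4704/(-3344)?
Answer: -696627/503690 ≈ -1.3830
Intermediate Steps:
M(L, h) = L + h
M(-62, -5*R - 5)/(-378 - 2032) + 4704/(-3344) = (-62 + (-5*(-2) - 5))/(-378 - 2032) + 4704/(-3344) = (-62 + (10 - 5))/(-2410) + 4704*(-1/3344) = (-62 + 5)*(-1/2410) - 294/209 = -57*(-1/2410) - 294/209 = 57/2410 - 294/209 = -696627/503690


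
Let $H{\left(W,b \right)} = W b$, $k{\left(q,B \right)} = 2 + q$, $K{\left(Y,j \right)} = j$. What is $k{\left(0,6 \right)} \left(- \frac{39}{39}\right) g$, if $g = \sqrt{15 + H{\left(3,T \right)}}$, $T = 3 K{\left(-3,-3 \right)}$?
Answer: $- 4 i \sqrt{3} \approx - 6.9282 i$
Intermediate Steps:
$T = -9$ ($T = 3 \left(-3\right) = -9$)
$g = 2 i \sqrt{3}$ ($g = \sqrt{15 + 3 \left(-9\right)} = \sqrt{15 - 27} = \sqrt{-12} = 2 i \sqrt{3} \approx 3.4641 i$)
$k{\left(0,6 \right)} \left(- \frac{39}{39}\right) g = \left(2 + 0\right) \left(- \frac{39}{39}\right) 2 i \sqrt{3} = 2 \left(\left(-39\right) \frac{1}{39}\right) 2 i \sqrt{3} = 2 \left(-1\right) 2 i \sqrt{3} = - 2 \cdot 2 i \sqrt{3} = - 4 i \sqrt{3}$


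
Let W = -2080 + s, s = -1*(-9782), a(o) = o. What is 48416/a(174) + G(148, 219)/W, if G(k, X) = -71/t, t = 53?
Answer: 9881844671/35513922 ≈ 278.25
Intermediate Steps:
G(k, X) = -71/53
s = 9782
W = 7702 (W = -2080 + 9782 = 7702)
48416/a(174) + G(148, 219)/W = 48416/174 - 71/53/7702 = 48416*(1/174) - 71/53*1/7702 = 24208/87 - 71/408206 = 9881844671/35513922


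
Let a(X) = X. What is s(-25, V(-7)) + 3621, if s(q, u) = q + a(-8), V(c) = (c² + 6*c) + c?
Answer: 3588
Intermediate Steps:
V(c) = c² + 7*c
s(q, u) = -8 + q (s(q, u) = q - 8 = -8 + q)
s(-25, V(-7)) + 3621 = (-8 - 25) + 3621 = -33 + 3621 = 3588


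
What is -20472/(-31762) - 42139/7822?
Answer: -589143467/124221182 ≈ -4.7427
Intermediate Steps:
-20472/(-31762) - 42139/7822 = -20472*(-1/31762) - 42139*1/7822 = 10236/15881 - 42139/7822 = -589143467/124221182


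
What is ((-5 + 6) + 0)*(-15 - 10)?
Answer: -25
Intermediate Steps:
((-5 + 6) + 0)*(-15 - 10) = (1 + 0)*(-25) = 1*(-25) = -25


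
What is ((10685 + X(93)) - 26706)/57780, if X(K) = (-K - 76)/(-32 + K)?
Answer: -97745/352458 ≈ -0.27732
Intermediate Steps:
X(K) = (-76 - K)/(-32 + K)
((10685 + X(93)) - 26706)/57780 = ((10685 + (-76 - 1*93)/(-32 + 93)) - 26706)/57780 = ((10685 + (-76 - 93)/61) - 26706)*(1/57780) = ((10685 + (1/61)*(-169)) - 26706)*(1/57780) = ((10685 - 169/61) - 26706)*(1/57780) = (651616/61 - 26706)*(1/57780) = -977450/61*1/57780 = -97745/352458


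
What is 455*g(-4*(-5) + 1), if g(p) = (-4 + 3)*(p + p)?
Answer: -19110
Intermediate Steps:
g(p) = -2*p
455*g(-4*(-5) + 1) = 455*(-2*(-4*(-5) + 1)) = 455*(-2*(20 + 1)) = 455*(-2*21) = 455*(-42) = -19110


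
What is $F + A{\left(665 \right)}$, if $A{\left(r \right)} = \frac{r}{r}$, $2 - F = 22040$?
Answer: $-22037$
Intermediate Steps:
$F = -22038$ ($F = 2 - 22040 = -22038$)
$A{\left(r \right)} = 1$
$F + A{\left(665 \right)} = -22038 + 1 = -22037$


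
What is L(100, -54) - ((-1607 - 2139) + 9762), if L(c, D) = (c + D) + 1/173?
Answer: -1032809/173 ≈ -5970.0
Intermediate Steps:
L(c, D) = 1/173 + D + c (L(c, D) = (D + c) + 1/173 = 1/173 + D + c)
L(100, -54) - ((-1607 - 2139) + 9762) = (1/173 - 54 + 100) - ((-1607 - 2139) + 9762) = 7959/173 - (-3746 + 9762) = 7959/173 - 1*6016 = 7959/173 - 6016 = -1032809/173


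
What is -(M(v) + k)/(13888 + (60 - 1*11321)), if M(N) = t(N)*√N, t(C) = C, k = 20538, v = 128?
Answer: -20538/2627 - 1024*√2/2627 ≈ -8.3693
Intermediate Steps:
M(N) = N^(3/2) (M(N) = N*√N = N^(3/2))
-(M(v) + k)/(13888 + (60 - 1*11321)) = -(128^(3/2) + 20538)/(13888 + (60 - 1*11321)) = -(1024*√2 + 20538)/(13888 + (60 - 11321)) = -(20538 + 1024*√2)/(13888 - 11261) = -(20538 + 1024*√2)/2627 = -(20538/2627 + 1024*√2/2627) = -20538/2627 - 1024*√2/2627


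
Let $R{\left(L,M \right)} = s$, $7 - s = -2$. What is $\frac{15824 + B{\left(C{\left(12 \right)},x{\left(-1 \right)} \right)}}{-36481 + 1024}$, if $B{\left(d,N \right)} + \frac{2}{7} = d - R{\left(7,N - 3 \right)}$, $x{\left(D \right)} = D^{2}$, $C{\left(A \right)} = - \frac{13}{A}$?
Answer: $- \frac{1328345}{2978388} \approx -0.44599$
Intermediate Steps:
$s = 9$ ($s = 7 - -2 = 7 + 2 = 9$)
$R{\left(L,M \right)} = 9$
$B{\left(d,N \right)} = - \frac{65}{7} + d$ ($B{\left(d,N \right)} = - \frac{2}{7} + \left(d - 9\right) = - \frac{2}{7} + \left(-9 + d\right) = - \frac{65}{7} + d$)
$\frac{15824 + B{\left(C{\left(12 \right)},x{\left(-1 \right)} \right)}}{-36481 + 1024} = \frac{15824 - \left(\frac{65}{7} + \frac{13}{12}\right)}{-36481 + 1024} = \frac{15824 - \frac{871}{84}}{-35457} = \left(15824 - \frac{871}{84}\right) \left(- \frac{1}{35457}\right) = \frac{1328345}{84} \left(- \frac{1}{35457}\right) = - \frac{1328345}{2978388}$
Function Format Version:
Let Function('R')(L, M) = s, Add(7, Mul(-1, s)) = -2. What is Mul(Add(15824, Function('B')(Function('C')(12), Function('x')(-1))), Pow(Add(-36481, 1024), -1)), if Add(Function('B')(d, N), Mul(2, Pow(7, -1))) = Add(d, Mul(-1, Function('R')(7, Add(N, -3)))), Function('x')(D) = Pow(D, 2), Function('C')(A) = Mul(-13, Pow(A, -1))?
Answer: Rational(-1328345, 2978388) ≈ -0.44599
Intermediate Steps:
s = 9 (s = Add(7, Mul(-1, -2)) = Add(7, 2) = 9)
Function('R')(L, M) = 9
Function('B')(d, N) = Add(Rational(-65, 7), d) (Function('B')(d, N) = Add(Rational(-2, 7), Add(d, Mul(-1, 9))) = Add(Rational(-2, 7), Add(d, -9)) = Add(Rational(-2, 7), Add(-9, d)) = Add(Rational(-65, 7), d))
Mul(Add(15824, Function('B')(Function('C')(12), Function('x')(-1))), Pow(Add(-36481, 1024), -1)) = Mul(Add(15824, Add(Rational(-65, 7), Mul(-13, Pow(12, -1)))), Pow(Add(-36481, 1024), -1)) = Mul(Add(15824, Add(Rational(-65, 7), Mul(-13, Rational(1, 12)))), Pow(-35457, -1)) = Mul(Add(15824, Add(Rational(-65, 7), Rational(-13, 12))), Rational(-1, 35457)) = Mul(Add(15824, Rational(-871, 84)), Rational(-1, 35457)) = Mul(Rational(1328345, 84), Rational(-1, 35457)) = Rational(-1328345, 2978388)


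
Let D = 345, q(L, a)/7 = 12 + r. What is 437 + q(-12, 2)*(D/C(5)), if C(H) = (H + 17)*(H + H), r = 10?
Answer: 1357/2 ≈ 678.50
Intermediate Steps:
C(H) = 2*H*(17 + H) (C(H) = (17 + H)*(2*H) = 2*H*(17 + H))
q(L, a) = 154 (q(L, a) = 7*(12 + 10) = 7*22 = 154)
437 + q(-12, 2)*(D/C(5)) = 437 + 154*(345/((2*5*(17 + 5)))) = 437 + 154*(345/((2*5*22))) = 437 + 154*(345/220) = 437 + 154*(345*(1/220)) = 437 + 154*(69/44) = 437 + 483/2 = 1357/2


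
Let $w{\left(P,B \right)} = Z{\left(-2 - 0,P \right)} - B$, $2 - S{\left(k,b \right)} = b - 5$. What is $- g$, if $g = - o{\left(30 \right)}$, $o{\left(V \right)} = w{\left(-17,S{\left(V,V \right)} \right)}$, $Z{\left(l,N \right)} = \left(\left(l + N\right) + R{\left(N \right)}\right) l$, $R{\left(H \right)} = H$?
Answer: $95$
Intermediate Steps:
$S{\left(k,b \right)} = 7 - b$ ($S{\left(k,b \right)} = 2 - \left(b - 5\right) = 2 - \left(-5 + b\right) = 7 - b$)
$Z{\left(l,N \right)} = l \left(l + 2 N\right)$ ($Z{\left(l,N \right)} = \left(\left(l + N\right) + N\right) l = \left(\left(N + l\right) + N\right) l = \left(l + 2 N\right) l = l \left(l + 2 N\right)$)
$w{\left(P,B \right)} = 4 - B - 4 P$ ($w{\left(P,B \right)} = \left(-2 - 0\right) \left(\left(-2 - 0\right) + 2 P\right) - B = \left(-2 + 0\right) \left(\left(-2 + 0\right) + 2 P\right) - B = - 2 \left(-2 + 2 P\right) - B = \left(4 - 4 P\right) - B = 4 - B - 4 P$)
$o{\left(V \right)} = 65 + V$ ($o{\left(V \right)} = 4 - \left(7 - V\right) - -68 = 4 + \left(-7 + V\right) + 68 = 65 + V$)
$g = -95$ ($g = - (65 + 30) = \left(-1\right) 95 = -95$)
$- g = \left(-1\right) \left(-95\right) = 95$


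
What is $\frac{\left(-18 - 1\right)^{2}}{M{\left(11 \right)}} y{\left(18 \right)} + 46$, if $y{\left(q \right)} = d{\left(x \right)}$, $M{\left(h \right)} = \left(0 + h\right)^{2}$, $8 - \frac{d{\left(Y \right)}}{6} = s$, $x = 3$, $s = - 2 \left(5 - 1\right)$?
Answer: $\frac{40222}{121} \approx 332.41$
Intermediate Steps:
$s = -8$ ($s = \left(-2\right) 4 = -8$)
$d{\left(Y \right)} = 96$ ($d{\left(Y \right)} = 48 - -48 = 48 + 48 = 96$)
$M{\left(h \right)} = h^{2}$
$y{\left(q \right)} = 96$
$\frac{\left(-18 - 1\right)^{2}}{M{\left(11 \right)}} y{\left(18 \right)} + 46 = \frac{\left(-18 - 1\right)^{2}}{11^{2}} \cdot 96 + 46 = \frac{\left(-19\right)^{2}}{121} \cdot 96 + 46 = 361 \cdot \frac{1}{121} \cdot 96 + 46 = \frac{361}{121} \cdot 96 + 46 = \frac{34656}{121} + 46 = \frac{40222}{121}$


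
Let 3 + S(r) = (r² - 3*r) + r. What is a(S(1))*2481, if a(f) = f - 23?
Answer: -66987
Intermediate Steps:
S(r) = -3 + r² - 2*r (S(r) = -3 + ((r² - 3*r) + r) = -3 + (r² - 2*r) = -3 + r² - 2*r)
a(f) = -23 + f
a(S(1))*2481 = (-23 + (-3 + 1² - 2*1))*2481 = (-23 + (-3 + 1 - 2))*2481 = (-23 - 4)*2481 = -27*2481 = -66987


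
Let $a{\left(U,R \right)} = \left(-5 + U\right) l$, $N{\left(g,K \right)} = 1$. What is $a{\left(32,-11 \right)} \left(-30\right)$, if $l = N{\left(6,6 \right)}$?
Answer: $-810$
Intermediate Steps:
$l = 1$
$a{\left(U,R \right)} = -5 + U$ ($a{\left(U,R \right)} = \left(-5 + U\right) 1 = -5 + U$)
$a{\left(32,-11 \right)} \left(-30\right) = \left(-5 + 32\right) \left(-30\right) = 27 \left(-30\right) = -810$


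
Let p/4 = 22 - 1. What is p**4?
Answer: 49787136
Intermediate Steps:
p = 84 (p = 4*(22 - 1) = 4*21 = 84)
p**4 = 84**4 = 49787136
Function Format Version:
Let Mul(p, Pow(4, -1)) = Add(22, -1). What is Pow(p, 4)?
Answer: 49787136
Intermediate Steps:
p = 84 (p = Mul(4, Add(22, -1)) = Mul(4, 21) = 84)
Pow(p, 4) = Pow(84, 4) = 49787136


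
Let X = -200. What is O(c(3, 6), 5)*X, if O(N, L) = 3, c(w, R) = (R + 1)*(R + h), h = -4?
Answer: -600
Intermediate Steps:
c(w, R) = (1 + R)*(-4 + R) (c(w, R) = (R + 1)*(R - 4) = (1 + R)*(-4 + R))
O(c(3, 6), 5)*X = 3*(-200) = -600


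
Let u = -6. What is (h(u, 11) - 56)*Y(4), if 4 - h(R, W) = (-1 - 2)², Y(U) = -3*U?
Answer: 732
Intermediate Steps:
h(R, W) = -5 (h(R, W) = 4 - (-1 - 2)² = 4 - 1*(-3)² = 4 - 1*9 = 4 - 9 = -5)
(h(u, 11) - 56)*Y(4) = (-5 - 56)*(-3*4) = -61*(-12) = 732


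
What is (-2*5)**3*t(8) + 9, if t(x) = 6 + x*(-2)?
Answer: 10009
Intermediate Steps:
t(x) = 6 - 2*x
(-2*5)**3*t(8) + 9 = (-2*5)**3*(6 - 2*8) + 9 = (-10)**3*(6 - 16) + 9 = -1000*(-10) + 9 = 10000 + 9 = 10009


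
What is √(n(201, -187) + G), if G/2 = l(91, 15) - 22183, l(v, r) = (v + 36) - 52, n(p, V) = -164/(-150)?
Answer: 13*I*√58866/15 ≈ 210.27*I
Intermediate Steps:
n(p, V) = 82/75 (n(p, V) = -164*(-1/150) = 82/75)
l(v, r) = -16 + v (l(v, r) = (36 + v) - 52 = -16 + v)
G = -44216 (G = 2*((-16 + 91) - 22183) = 2*(75 - 22183) = 2*(-22108) = -44216)
√(n(201, -187) + G) = √(82/75 - 44216) = √(-3316118/75) = 13*I*√58866/15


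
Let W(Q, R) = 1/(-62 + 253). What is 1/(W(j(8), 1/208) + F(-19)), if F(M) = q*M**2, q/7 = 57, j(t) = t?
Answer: 191/27511450 ≈ 6.9426e-6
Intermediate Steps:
q = 399 (q = 7*57 = 399)
F(M) = 399*M**2
W(Q, R) = 1/191
1/(W(j(8), 1/208) + F(-19)) = 1/(1/191 + 399*(-19)**2) = 1/(1/191 + 399*361) = 1/(1/191 + 144039) = 1/(27511450/191) = 191/27511450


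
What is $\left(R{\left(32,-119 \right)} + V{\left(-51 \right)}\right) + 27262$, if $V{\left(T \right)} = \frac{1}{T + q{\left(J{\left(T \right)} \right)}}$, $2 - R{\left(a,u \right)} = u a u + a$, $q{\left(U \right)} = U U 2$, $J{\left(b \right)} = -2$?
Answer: $- \frac{18314561}{43} \approx -4.2592 \cdot 10^{5}$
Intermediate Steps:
$q{\left(U \right)} = 2 U^{2}$ ($q{\left(U \right)} = U^{2} \cdot 2 = 2 U^{2}$)
$R{\left(a,u \right)} = 2 - a - a u^{2}$ ($R{\left(a,u \right)} = 2 - \left(u a u + a\right) = 2 - \left(a u u + a\right) = 2 - \left(a u^{2} + a\right) = 2 - \left(a + a u^{2}\right) = 2 - a - a u^{2}$)
$V{\left(T \right)} = \frac{1}{8 + T}$ ($V{\left(T \right)} = \frac{1}{T + 2 \left(-2\right)^{2}} = \frac{1}{T + 2 \cdot 4} = \frac{1}{T + 8} = \frac{1}{8 + T}$)
$\left(R{\left(32,-119 \right)} + V{\left(-51 \right)}\right) + 27262 = \left(\left(2 - 32 - 32 \left(-119\right)^{2}\right) + \frac{1}{8 - 51}\right) + 27262 = \left(\left(2 - 32 - 32 \cdot 14161\right) + \frac{1}{-43}\right) + 27262 = \left(\left(2 - 32 - 453152\right) - \frac{1}{43}\right) + 27262 = \left(-453182 - \frac{1}{43}\right) + 27262 = - \frac{19486827}{43} + 27262 = - \frac{18314561}{43}$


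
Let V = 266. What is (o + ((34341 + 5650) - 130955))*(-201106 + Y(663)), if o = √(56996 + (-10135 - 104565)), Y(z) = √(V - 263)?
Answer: 2*(45482 - I*√14426)*(201106 - √3) ≈ 1.8293e+10 - 4.8309e+7*I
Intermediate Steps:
Y(z) = √3 (Y(z) = √(266 - 263) = √3)
o = 2*I*√14426 (o = √(56996 - 114700) = √(-57704) = 2*I*√14426 ≈ 240.22*I)
(o + ((34341 + 5650) - 130955))*(-201106 + Y(663)) = (2*I*√14426 + ((34341 + 5650) - 130955))*(-201106 + √3) = (2*I*√14426 + (39991 - 130955))*(-201106 + √3) = (2*I*√14426 - 90964)*(-201106 + √3) = (-90964 + 2*I*√14426)*(-201106 + √3) = (-201106 + √3)*(-90964 + 2*I*√14426)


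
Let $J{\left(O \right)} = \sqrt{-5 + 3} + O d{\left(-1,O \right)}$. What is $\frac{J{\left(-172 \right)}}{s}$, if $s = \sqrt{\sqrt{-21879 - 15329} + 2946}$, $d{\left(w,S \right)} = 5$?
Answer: $\frac{i - 430 \sqrt{2}}{\sqrt{1473 + i \sqrt{9302}}} \approx -15.818 + 0.54335 i$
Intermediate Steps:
$J{\left(O \right)} = 5 O + i \sqrt{2}$ ($J{\left(O \right)} = \sqrt{-5 + 3} + O 5 = \sqrt{-2} + 5 O = i \sqrt{2} + 5 O = 5 O + i \sqrt{2}$)
$s = \sqrt{2946 + 2 i \sqrt{9302}}$ ($s = \sqrt{\sqrt{-37208} + 2946} = \sqrt{2 i \sqrt{9302} + 2946} = \sqrt{2946 + 2 i \sqrt{9302}} \approx 54.306 + 1.776 i$)
$\frac{J{\left(-172 \right)}}{s} = \frac{5 \left(-172\right) + i \sqrt{2}}{\sqrt{2946 + 2 i \sqrt{9302}}} = \frac{-860 + i \sqrt{2}}{\sqrt{2946 + 2 i \sqrt{9302}}}$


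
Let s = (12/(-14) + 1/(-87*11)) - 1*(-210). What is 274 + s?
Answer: 3236567/6699 ≈ 483.14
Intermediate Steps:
s = 1401041/6699 (s = (12*(-1/14) - 1/87*1/11) + 210 = (-6/7 - 1/957) + 210 = -5749/6699 + 210 = 1401041/6699 ≈ 209.14)
274 + s = 274 + 1401041/6699 = 3236567/6699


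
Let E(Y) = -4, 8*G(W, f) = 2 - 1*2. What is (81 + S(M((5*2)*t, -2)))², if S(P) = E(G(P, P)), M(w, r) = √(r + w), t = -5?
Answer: 5929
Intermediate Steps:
G(W, f) = 0 (G(W, f) = (2 - 1*2)/8 = (2 - 2)/8 = (⅛)*0 = 0)
S(P) = -4
(81 + S(M((5*2)*t, -2)))² = (81 - 4)² = 77² = 5929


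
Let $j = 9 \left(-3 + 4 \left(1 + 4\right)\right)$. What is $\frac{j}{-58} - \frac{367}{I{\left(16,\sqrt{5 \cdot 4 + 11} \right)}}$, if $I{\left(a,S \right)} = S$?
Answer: $- \frac{153}{58} - \frac{367 \sqrt{31}}{31} \approx -68.553$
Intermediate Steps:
$j = 153$ ($j = 9 \left(-3 + 4 \cdot 5\right) = 9 \left(-3 + 20\right) = 9 \cdot 17 = 153$)
$\frac{j}{-58} - \frac{367}{I{\left(16,\sqrt{5 \cdot 4 + 11} \right)}} = \frac{153}{-58} - \frac{367}{\sqrt{5 \cdot 4 + 11}} = 153 \left(- \frac{1}{58}\right) - \frac{367}{\sqrt{20 + 11}} = - \frac{153}{58} - \frac{367}{\sqrt{31}} = - \frac{153}{58} - 367 \frac{\sqrt{31}}{31} = - \frac{153}{58} - \frac{367 \sqrt{31}}{31}$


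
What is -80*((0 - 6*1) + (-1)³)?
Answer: 560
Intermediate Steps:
-80*((0 - 6*1) + (-1)³) = -80*((0 - 6) - 1) = -80*(-6 - 1) = -80*(-7) = 560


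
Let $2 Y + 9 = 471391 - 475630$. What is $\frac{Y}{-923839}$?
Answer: $\frac{2124}{923839} \approx 0.0022991$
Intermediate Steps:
$Y = -2124$ ($Y = - \frac{9}{2} + \frac{471391 - 475630}{2} = - \frac{9}{2} + \frac{1}{2} \left(-4239\right) = - \frac{9}{2} - \frac{4239}{2} = -2124$)
$\frac{Y}{-923839} = - \frac{2124}{-923839} = \left(-2124\right) \left(- \frac{1}{923839}\right) = \frac{2124}{923839}$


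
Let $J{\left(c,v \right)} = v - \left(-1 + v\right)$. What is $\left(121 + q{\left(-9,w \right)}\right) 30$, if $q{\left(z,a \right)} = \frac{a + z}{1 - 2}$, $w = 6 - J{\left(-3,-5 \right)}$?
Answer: $3750$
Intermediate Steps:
$J{\left(c,v \right)} = 1$ ($J{\left(c,v \right)} = v - \left(-1 + v\right) = 1$)
$w = 5$ ($w = 6 - 1 = 5$)
$q{\left(z,a \right)} = - a - z$ ($q{\left(z,a \right)} = \frac{a + z}{-1} = \left(a + z\right) \left(-1\right) = - a - z$)
$\left(121 + q{\left(-9,w \right)}\right) 30 = \left(121 - -4\right) 30 = \left(121 + \left(-5 + 9\right)\right) 30 = \left(121 + 4\right) 30 = 125 \cdot 30 = 3750$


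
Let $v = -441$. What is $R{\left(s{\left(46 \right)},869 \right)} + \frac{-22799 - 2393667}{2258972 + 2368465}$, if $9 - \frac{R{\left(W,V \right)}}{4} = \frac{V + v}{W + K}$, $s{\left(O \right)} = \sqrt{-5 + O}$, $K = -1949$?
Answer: $\frac{39940919855351}{1098599818170} + \frac{107 \sqrt{41}}{237410} \approx 36.359$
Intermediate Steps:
$R{\left(W,V \right)} = 36 - \frac{4 \left(-441 + V\right)}{-1949 + W}$ ($R{\left(W,V \right)} = 36 - 4 \frac{V - 441}{W - 1949} = 36 - 4 \frac{-441 + V}{-1949 + W} = 36 - \frac{4 \left(-441 + V\right)}{-1949 + W}$)
$R{\left(s{\left(46 \right)},869 \right)} + \frac{-22799 - 2393667}{2258972 + 2368465} = \frac{4 \left(-17100 - 869 + 9 \sqrt{-5 + 46}\right)}{-1949 + \sqrt{-5 + 46}} + \frac{-22799 - 2393667}{2258972 + 2368465} = \frac{4 \left(-17100 - 869 + 9 \sqrt{41}\right)}{-1949 + \sqrt{41}} - \frac{2416466}{4627437} = \frac{4 \left(-17969 + 9 \sqrt{41}\right)}{-1949 + \sqrt{41}} - \frac{2416466}{4627437} = - \frac{2416466}{4627437} + \frac{4 \left(-17969 + 9 \sqrt{41}\right)}{-1949 + \sqrt{41}}$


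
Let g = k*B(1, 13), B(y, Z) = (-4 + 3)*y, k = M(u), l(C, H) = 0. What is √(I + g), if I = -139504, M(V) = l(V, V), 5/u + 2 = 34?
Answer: 4*I*√8719 ≈ 373.5*I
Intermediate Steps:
u = 5/32 (u = 5/(-2 + 34) = 5/32 ≈ 0.15625)
M(V) = 0
k = 0
B(y, Z) = -y
g = 0 (g = 0*(-1*1) = 0*(-1) = 0)
√(I + g) = √(-139504 + 0) = √(-139504) = 4*I*√8719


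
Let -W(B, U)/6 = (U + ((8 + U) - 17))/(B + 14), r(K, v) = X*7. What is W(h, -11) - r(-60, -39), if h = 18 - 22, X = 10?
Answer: -257/5 ≈ -51.400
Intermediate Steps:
h = -4
r(K, v) = 70 (r(K, v) = 10*7 = 70)
W(B, U) = -6*(-9 + 2*U)/(14 + B) (W(B, U) = -6*(U + ((8 + U) - 17))/(B + 14) = -6*(U + (-9 + U))/(14 + B) = -6*(-9 + 2*U)/(14 + B))
W(h, -11) - r(-60, -39) = 6*(9 - 2*(-11))/(14 - 4) - 1*70 = 6*(9 + 22)/10 - 70 = 6*(1/10)*31 - 70 = 93/5 - 70 = -257/5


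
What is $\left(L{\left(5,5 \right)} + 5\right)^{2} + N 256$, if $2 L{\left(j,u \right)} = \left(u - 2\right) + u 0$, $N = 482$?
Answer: $\frac{493737}{4} \approx 1.2343 \cdot 10^{5}$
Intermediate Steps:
$L{\left(j,u \right)} = -1 + \frac{u}{2}$ ($L{\left(j,u \right)} = \frac{\left(u - 2\right) + u 0}{2} = \frac{\left(-2 + u\right) + 0}{2} = \frac{-2 + u}{2} = -1 + \frac{u}{2}$)
$\left(L{\left(5,5 \right)} + 5\right)^{2} + N 256 = \left(\left(-1 + \frac{1}{2} \cdot 5\right) + 5\right)^{2} + 482 \cdot 256 = \left(\left(-1 + \frac{5}{2}\right) + 5\right)^{2} + 123392 = \left(\frac{3}{2} + 5\right)^{2} + 123392 = \left(\frac{13}{2}\right)^{2} + 123392 = \frac{169}{4} + 123392 = \frac{493737}{4}$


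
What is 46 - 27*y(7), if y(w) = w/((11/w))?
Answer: -817/11 ≈ -74.273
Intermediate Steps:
y(w) = w²/11 (y(w) = w*(w/11) = w²/11)
46 - 27*y(7) = 46 - 27*7²/11 = 46 - 27*49/11 = 46 - 1323/11 = -817/11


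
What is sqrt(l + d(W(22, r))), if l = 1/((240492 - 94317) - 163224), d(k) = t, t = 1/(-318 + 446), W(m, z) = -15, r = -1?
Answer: sqrt(576972258)/272784 ≈ 0.088056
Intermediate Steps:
t = 1/128 ≈ 0.0078125
d(k) = 1/128
l = -1/17049 (l = 1/(146175 - 163224) = 1/(-17049) = -1/17049 ≈ -5.8654e-5)
sqrt(l + d(W(22, r))) = sqrt(-1/17049 + 1/128) = sqrt(16921/2182272) = sqrt(576972258)/272784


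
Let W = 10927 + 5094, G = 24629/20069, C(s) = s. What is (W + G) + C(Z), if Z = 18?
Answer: 321911320/20069 ≈ 16040.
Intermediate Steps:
G = 24629/20069 (G = 24629*(1/20069) = 24629/20069 ≈ 1.2272)
W = 16021
(W + G) + C(Z) = (16021 + 24629/20069) + 18 = 321550078/20069 + 18 = 321911320/20069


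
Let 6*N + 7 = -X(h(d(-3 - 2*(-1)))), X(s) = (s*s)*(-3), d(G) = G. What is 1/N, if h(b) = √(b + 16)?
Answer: 3/19 ≈ 0.15789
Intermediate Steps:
h(b) = √(16 + b)
X(s) = -3*s² (X(s) = s²*(-3) = -3*s²)
N = 19/3 (N = -7/6 + (-(-3)*(√(16 + (-3 - 2*(-1))))²)/6 = -7/6 + (-(-3)*(√(16 + (-3 + 2)))²)/6 = -7/6 + (-(-3)*(√(16 - 1))²)/6 = -7/6 + (-(-3)*(√15)²)/6 = -7/6 + (-(-3)*15)/6 = -7/6 + (-1*(-45))/6 = -7/6 + (⅙)*45 = -7/6 + 15/2 = 19/3 ≈ 6.3333)
1/N = 1/(19/3) = 3/19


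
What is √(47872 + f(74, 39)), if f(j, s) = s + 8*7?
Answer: √47967 ≈ 219.01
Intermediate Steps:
f(j, s) = 56 + s (f(j, s) = s + 56 = 56 + s)
√(47872 + f(74, 39)) = √(47872 + (56 + 39)) = √(47872 + 95) = √47967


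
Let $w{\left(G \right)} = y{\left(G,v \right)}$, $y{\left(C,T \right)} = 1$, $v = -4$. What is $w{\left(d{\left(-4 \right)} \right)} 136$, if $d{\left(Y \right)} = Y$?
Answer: $136$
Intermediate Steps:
$w{\left(G \right)} = 1$
$w{\left(d{\left(-4 \right)} \right)} 136 = 1 \cdot 136 = 136$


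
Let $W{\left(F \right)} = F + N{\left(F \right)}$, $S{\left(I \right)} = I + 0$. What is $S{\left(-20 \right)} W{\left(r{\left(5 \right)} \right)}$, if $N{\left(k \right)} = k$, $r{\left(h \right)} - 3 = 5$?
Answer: $-320$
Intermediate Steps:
$r{\left(h \right)} = 8$ ($r{\left(h \right)} = 3 + 5 = 8$)
$S{\left(I \right)} = I$
$W{\left(F \right)} = 2 F$ ($W{\left(F \right)} = F + F = 2 F$)
$S{\left(-20 \right)} W{\left(r{\left(5 \right)} \right)} = - 20 \cdot 2 \cdot 8 = \left(-20\right) 16 = -320$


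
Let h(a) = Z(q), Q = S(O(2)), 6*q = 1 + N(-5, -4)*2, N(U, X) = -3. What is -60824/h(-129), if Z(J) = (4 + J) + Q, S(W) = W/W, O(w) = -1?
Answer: -364944/25 ≈ -14598.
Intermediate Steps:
q = -5/6 (q = (1 - 3*2)/6 = (1 - 6)/6 = (1/6)*(-5) = -5/6 ≈ -0.83333)
S(W) = 1
Q = 1
Z(J) = 5 + J (Z(J) = (4 + J) + 1 = 5 + J)
h(a) = 25/6 (h(a) = 5 - 5/6 = 25/6)
-60824/h(-129) = -60824/25/6 = -60824*6/25 = -364944/25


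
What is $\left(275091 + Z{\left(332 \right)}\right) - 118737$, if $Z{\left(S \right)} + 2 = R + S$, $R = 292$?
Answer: $156976$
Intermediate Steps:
$Z{\left(S \right)} = 290 + S$ ($Z{\left(S \right)} = -2 + \left(292 + S\right) = 290 + S$)
$\left(275091 + Z{\left(332 \right)}\right) - 118737 = \left(275091 + \left(290 + 332\right)\right) - 118737 = \left(275091 + 622\right) - 118737 = 275713 - 118737 = 156976$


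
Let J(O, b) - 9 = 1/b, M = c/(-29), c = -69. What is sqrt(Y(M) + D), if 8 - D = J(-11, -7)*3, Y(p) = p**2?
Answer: I*sqrt(532021)/203 ≈ 3.5931*I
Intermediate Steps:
M = 69/29 (M = -69/(-29) = -69*(-1/29) = 69/29 ≈ 2.3793)
J(O, b) = 9 + 1/b
D = -130/7 (D = 8 - (9 + 1/(-7))*3 = 8 - (9 - 1/7)*3 = 8 - 62*3/7 = 8 - 1*186/7 = 8 - 186/7 = -130/7 ≈ -18.571)
sqrt(Y(M) + D) = sqrt((69/29)**2 - 130/7) = sqrt(4761/841 - 130/7) = sqrt(-76003/5887) = I*sqrt(532021)/203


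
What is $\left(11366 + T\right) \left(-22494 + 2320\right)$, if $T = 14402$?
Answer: $-519843632$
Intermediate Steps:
$\left(11366 + T\right) \left(-22494 + 2320\right) = \left(11366 + 14402\right) \left(-22494 + 2320\right) = 25768 \left(-20174\right) = -519843632$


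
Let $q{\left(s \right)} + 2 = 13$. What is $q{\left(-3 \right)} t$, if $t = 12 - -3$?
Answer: $165$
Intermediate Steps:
$t = 15$ ($t = 12 + 3 = 15$)
$q{\left(s \right)} = 11$ ($q{\left(s \right)} = -2 + 13 = 11$)
$q{\left(-3 \right)} t = 11 \cdot 15 = 165$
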